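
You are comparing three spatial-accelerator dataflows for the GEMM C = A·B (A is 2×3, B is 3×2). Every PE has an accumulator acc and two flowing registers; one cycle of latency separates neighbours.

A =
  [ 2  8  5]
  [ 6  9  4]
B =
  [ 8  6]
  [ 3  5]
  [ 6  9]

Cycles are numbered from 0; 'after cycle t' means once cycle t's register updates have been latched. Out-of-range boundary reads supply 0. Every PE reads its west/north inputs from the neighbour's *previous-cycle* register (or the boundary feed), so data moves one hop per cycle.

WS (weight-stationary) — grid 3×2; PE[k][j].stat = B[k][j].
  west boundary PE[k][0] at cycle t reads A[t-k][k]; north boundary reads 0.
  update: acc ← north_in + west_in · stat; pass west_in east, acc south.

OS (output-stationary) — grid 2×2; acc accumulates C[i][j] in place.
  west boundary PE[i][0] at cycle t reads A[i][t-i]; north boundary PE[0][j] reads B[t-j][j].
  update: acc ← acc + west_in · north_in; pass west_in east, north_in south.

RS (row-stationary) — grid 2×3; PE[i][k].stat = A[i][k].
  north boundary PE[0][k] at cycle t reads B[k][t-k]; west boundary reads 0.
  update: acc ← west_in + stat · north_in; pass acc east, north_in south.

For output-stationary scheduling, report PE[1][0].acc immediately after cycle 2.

PE[1][0].acc = 75

OS 2×2: PE[1][0] cycle-by-cycle (with neighbour feeds):
  @0  [0,0]  acc 16  |  →2  ↓8
  @0  [1,0]  acc 0  |  →0  ↓0
  @1  [0,0]  acc 40  |  →8  ↓3
  @1  [1,0]  acc 48  |  →6  ↓8
  @2  [0,0]  acc 70  |  →5  ↓6
  @2  [1,0]  acc 75  |  →9  ↓3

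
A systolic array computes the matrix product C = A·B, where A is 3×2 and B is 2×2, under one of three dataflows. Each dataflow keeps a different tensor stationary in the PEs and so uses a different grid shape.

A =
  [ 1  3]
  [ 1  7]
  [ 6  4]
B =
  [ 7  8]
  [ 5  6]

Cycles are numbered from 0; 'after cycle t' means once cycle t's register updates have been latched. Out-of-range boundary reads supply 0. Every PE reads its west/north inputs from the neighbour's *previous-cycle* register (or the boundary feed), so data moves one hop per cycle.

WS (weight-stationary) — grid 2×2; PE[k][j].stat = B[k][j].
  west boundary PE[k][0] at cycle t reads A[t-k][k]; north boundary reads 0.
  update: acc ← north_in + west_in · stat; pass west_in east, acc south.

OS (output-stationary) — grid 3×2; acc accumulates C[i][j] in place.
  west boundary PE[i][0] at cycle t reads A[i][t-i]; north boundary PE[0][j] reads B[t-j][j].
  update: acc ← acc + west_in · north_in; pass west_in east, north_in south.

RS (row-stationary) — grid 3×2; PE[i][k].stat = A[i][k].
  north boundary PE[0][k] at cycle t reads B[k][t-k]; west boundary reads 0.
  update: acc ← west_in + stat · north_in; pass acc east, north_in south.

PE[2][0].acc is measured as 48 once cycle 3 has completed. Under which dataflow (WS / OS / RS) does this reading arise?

dataflow = RS

— WS: 2×2 array has no PE[2][0].
— OS: 3×2; PE[2][0] trace:
  cycle 0: PE[2][0] → acc 0, east 0, south 0
  cycle 1: PE[2][0] → acc 0, east 0, south 0
  cycle 2: PE[2][0] → acc 42, east 6, south 7
  cycle 3: PE[2][0] → acc 62, east 4, south 5
— RS: 3×2; PE[2][0] trace:
  cycle 0: PE[2][0] → acc 0, east 0, south 0
  cycle 1: PE[2][0] → acc 0, east 0, south 0
  cycle 2: PE[2][0] → acc 42, east 42, south 7
  cycle 3: PE[2][0] → acc 48, east 48, south 8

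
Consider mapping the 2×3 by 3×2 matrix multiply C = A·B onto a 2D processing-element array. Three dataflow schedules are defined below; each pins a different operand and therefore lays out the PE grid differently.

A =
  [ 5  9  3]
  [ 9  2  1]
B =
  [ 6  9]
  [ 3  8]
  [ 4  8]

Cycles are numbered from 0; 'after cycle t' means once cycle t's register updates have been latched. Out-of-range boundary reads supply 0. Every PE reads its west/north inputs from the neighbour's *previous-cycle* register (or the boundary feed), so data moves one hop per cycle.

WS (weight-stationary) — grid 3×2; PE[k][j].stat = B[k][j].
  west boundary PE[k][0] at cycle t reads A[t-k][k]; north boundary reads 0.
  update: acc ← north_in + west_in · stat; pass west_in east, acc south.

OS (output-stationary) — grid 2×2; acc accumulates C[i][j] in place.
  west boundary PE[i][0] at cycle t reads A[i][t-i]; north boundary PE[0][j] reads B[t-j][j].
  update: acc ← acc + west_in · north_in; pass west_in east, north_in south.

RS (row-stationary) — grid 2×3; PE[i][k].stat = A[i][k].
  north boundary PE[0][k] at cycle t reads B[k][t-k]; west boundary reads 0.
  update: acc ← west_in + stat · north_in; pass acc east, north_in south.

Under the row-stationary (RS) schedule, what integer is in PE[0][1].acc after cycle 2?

PE[0][1].acc = 117

RS on a 2×3 grid — tracing PE[0][1] and its feeders:
  [0] (0,0) acc=30 (h:30 v:6)
  [0] (0,1) acc=0 (h:0 v:0)
  [1] (0,0) acc=45 (h:45 v:9)
  [1] (0,1) acc=57 (h:57 v:3)
  [2] (0,0) acc=0 (h:0 v:0)
  [2] (0,1) acc=117 (h:117 v:8)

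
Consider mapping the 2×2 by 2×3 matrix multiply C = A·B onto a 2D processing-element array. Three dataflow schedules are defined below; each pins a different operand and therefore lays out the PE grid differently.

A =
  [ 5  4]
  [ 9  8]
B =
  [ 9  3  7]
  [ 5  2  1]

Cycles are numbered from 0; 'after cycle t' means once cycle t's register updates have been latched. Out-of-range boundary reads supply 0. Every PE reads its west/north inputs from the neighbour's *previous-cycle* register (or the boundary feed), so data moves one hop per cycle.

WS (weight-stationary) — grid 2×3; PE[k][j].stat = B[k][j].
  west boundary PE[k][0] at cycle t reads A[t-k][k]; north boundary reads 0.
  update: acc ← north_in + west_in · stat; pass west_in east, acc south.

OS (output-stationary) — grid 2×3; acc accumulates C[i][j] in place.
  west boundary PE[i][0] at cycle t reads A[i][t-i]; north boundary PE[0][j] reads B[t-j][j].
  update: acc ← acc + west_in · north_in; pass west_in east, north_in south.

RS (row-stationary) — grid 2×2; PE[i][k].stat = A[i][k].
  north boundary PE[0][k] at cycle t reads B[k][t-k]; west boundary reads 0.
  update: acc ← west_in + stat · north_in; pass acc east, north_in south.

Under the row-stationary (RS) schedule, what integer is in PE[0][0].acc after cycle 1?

PE[0][0].acc = 15

RS 2×2: PE[0][0] cycle-by-cycle (with neighbour feeds):
  0: (0,0).acc=45  regs=<45,9>
  1: (0,0).acc=15  regs=<15,3>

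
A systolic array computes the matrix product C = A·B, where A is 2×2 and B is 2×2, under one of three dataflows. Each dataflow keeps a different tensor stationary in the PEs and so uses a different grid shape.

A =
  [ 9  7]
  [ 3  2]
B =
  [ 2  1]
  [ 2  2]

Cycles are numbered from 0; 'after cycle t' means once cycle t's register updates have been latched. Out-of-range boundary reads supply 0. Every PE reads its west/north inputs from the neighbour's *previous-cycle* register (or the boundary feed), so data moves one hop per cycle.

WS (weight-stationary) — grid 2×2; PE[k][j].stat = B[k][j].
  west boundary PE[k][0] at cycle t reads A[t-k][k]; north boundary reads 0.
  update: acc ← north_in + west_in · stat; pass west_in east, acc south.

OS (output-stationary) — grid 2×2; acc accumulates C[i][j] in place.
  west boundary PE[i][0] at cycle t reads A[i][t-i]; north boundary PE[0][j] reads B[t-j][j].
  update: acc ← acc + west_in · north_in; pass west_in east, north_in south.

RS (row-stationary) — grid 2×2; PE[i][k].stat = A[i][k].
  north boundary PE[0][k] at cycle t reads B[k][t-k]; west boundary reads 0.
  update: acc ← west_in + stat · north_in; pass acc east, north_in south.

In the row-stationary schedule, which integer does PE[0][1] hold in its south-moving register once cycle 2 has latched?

register = 2

RS 2×2: PE[0][1] cycle-by-cycle (with neighbour feeds):
  cycle 0: PE[0][0] → acc 18, east 18, south 2
  cycle 0: PE[0][1] → acc 0, east 0, south 0
  cycle 1: PE[0][0] → acc 9, east 9, south 1
  cycle 1: PE[0][1] → acc 32, east 32, south 2
  cycle 2: PE[0][0] → acc 0, east 0, south 0
  cycle 2: PE[0][1] → acc 23, east 23, south 2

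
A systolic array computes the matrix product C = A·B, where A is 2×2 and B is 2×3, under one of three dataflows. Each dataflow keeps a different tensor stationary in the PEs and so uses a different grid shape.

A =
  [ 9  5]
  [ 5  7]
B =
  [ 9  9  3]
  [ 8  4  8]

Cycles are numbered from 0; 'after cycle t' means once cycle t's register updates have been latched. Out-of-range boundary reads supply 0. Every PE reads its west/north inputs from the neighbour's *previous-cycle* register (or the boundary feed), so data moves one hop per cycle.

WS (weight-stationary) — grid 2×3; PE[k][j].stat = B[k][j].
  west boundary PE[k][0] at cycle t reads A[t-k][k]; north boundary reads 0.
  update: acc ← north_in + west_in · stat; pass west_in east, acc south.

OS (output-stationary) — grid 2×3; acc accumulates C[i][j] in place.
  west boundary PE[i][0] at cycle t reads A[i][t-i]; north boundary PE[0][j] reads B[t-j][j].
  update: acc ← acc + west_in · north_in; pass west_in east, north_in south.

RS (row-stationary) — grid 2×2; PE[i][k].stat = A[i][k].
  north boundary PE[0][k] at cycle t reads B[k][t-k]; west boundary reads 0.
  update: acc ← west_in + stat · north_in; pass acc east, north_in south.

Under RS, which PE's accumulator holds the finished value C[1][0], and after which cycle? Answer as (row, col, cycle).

(row, col, cycle) = (1, 1, 2)

Under RS, C[1][0] lands at PE[1][1]:
  0: (1,1).acc=0  regs=<0,0>
  1: (1,1).acc=0  regs=<0,0>
  2: (1,1).acc=101  regs=<101,8>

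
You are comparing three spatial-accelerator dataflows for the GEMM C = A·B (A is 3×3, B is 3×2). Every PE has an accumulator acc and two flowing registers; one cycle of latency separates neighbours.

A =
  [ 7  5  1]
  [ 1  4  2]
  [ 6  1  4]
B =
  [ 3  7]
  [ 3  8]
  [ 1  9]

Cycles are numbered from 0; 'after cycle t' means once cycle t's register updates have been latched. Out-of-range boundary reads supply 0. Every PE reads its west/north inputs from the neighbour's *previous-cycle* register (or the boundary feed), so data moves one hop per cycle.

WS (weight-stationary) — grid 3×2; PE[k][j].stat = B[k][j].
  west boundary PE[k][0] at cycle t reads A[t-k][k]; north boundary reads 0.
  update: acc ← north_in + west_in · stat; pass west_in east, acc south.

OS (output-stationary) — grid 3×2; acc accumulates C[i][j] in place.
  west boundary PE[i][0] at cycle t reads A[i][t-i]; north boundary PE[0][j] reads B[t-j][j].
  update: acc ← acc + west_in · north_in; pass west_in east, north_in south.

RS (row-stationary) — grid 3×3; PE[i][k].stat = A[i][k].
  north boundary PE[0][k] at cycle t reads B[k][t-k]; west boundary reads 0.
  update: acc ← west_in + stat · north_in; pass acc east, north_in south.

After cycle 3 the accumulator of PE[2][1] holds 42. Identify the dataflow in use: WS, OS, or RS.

dataflow = OS

WS [3×2] PE[2][1] across cycles:
  0: (2,1).acc=0  regs=<0,0>
  1: (2,1).acc=0  regs=<0,0>
  2: (2,1).acc=0  regs=<0,0>
  3: (2,1).acc=98  regs=<1,98>
OS [3×2] PE[2][1] across cycles:
  0: (2,1).acc=0  regs=<0,0>
  1: (2,1).acc=0  regs=<0,0>
  2: (2,1).acc=0  regs=<0,0>
  3: (2,1).acc=42  regs=<6,7>
RS [3×3] PE[2][1] across cycles:
  0: (2,1).acc=0  regs=<0,0>
  1: (2,1).acc=0  regs=<0,0>
  2: (2,1).acc=0  regs=<0,0>
  3: (2,1).acc=21  regs=<21,3>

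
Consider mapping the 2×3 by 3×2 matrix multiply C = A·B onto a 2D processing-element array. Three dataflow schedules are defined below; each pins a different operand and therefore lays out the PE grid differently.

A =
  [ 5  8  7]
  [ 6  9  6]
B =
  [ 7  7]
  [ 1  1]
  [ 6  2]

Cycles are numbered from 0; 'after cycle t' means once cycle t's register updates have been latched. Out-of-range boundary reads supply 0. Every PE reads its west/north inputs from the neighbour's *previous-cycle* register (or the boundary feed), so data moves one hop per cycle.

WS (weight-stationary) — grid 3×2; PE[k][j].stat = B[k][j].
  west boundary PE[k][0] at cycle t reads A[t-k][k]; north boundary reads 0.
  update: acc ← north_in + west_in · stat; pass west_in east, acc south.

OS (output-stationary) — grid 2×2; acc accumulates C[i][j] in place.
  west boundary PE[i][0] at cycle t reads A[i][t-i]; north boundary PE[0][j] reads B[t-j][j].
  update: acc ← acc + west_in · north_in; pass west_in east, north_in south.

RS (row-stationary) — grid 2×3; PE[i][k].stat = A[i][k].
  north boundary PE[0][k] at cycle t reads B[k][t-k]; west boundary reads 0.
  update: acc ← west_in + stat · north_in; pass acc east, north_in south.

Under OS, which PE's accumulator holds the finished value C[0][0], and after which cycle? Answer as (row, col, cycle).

Under OS, C[0][0] lands at PE[0][0]:
  cycle 0: PE[0][0] → acc 35, east 5, south 7
  cycle 1: PE[0][0] → acc 43, east 8, south 1
  cycle 2: PE[0][0] → acc 85, east 7, south 6

(row, col, cycle) = (0, 0, 2)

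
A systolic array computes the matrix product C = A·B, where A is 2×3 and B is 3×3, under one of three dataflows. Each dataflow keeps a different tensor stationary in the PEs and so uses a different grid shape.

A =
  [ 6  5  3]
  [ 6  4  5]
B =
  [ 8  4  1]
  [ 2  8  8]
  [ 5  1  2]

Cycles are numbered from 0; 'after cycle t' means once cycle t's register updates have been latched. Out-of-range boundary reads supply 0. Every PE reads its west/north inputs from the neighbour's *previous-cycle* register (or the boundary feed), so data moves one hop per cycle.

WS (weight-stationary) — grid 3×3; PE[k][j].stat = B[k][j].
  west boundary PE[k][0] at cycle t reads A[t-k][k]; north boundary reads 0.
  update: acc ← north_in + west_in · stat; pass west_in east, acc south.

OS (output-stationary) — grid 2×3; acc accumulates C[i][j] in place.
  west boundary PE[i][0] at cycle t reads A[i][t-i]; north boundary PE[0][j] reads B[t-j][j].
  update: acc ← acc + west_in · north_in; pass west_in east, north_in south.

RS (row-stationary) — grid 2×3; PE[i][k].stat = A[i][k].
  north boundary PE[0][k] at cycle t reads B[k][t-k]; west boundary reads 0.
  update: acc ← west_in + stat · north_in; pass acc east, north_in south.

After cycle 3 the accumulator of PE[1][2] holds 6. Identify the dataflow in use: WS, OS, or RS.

Under WS (3×3), PE[1][2]:
  t=0 PE[1][2]: acc=0 h=0 v=0
  t=1 PE[1][2]: acc=0 h=0 v=0
  t=2 PE[1][2]: acc=0 h=0 v=0
  t=3 PE[1][2]: acc=46 h=5 v=46
Under OS (2×3), PE[1][2]:
  t=0 PE[1][2]: acc=0 h=0 v=0
  t=1 PE[1][2]: acc=0 h=0 v=0
  t=2 PE[1][2]: acc=0 h=0 v=0
  t=3 PE[1][2]: acc=6 h=6 v=1
Under RS (2×3), PE[1][2]:
  t=0 PE[1][2]: acc=0 h=0 v=0
  t=1 PE[1][2]: acc=0 h=0 v=0
  t=2 PE[1][2]: acc=0 h=0 v=0
  t=3 PE[1][2]: acc=81 h=81 v=5

dataflow = OS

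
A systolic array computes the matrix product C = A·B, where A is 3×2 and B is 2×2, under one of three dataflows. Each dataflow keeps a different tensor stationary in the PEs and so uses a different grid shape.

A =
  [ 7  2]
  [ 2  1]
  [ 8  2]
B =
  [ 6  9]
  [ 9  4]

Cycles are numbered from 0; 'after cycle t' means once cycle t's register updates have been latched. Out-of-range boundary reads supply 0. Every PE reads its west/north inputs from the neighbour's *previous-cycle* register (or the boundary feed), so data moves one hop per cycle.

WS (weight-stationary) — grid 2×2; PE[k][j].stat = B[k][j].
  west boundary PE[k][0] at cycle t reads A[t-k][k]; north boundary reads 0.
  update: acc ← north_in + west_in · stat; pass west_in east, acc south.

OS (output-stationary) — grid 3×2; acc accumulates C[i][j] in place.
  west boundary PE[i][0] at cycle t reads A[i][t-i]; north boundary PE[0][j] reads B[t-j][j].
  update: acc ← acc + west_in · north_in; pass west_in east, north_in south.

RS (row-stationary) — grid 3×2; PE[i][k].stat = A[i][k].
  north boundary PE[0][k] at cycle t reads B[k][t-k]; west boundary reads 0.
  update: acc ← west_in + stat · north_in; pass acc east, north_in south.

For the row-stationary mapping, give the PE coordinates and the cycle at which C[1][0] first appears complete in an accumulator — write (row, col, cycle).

RS: C[1][0] accumulates in PE[1][1]:
  @0  [1,1]  acc 0  |  →0  ↓0
  @1  [1,1]  acc 0  |  →0  ↓0
  @2  [1,1]  acc 21  |  →21  ↓9

(row, col, cycle) = (1, 1, 2)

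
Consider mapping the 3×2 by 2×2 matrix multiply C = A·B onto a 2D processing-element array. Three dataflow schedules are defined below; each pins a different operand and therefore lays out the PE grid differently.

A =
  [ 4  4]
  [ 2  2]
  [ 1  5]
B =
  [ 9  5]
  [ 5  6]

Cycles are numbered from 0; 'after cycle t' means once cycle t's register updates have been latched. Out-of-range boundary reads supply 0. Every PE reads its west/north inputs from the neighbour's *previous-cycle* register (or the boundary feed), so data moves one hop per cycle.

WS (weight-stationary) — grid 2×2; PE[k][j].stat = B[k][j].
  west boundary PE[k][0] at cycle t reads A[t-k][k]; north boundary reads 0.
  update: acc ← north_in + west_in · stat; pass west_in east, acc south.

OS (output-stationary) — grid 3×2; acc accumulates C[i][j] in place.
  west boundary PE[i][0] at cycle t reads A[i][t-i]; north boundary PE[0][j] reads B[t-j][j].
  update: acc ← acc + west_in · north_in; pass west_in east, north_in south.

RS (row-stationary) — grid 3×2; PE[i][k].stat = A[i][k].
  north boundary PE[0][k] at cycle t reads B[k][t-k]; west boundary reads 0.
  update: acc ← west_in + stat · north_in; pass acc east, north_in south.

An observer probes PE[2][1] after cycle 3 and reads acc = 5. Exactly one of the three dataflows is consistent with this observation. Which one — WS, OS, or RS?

dataflow = OS

WS (2×2): PE[2][1] does not exist.
OS (3×2 grid), PE[2][1]:
  step 0 · PE2,1: acc=0; fwd→0 fwd↓0
  step 1 · PE2,1: acc=0; fwd→0 fwd↓0
  step 2 · PE2,1: acc=0; fwd→0 fwd↓0
  step 3 · PE2,1: acc=5; fwd→1 fwd↓5
RS (3×2 grid), PE[2][1]:
  step 0 · PE2,1: acc=0; fwd→0 fwd↓0
  step 1 · PE2,1: acc=0; fwd→0 fwd↓0
  step 2 · PE2,1: acc=0; fwd→0 fwd↓0
  step 3 · PE2,1: acc=34; fwd→34 fwd↓5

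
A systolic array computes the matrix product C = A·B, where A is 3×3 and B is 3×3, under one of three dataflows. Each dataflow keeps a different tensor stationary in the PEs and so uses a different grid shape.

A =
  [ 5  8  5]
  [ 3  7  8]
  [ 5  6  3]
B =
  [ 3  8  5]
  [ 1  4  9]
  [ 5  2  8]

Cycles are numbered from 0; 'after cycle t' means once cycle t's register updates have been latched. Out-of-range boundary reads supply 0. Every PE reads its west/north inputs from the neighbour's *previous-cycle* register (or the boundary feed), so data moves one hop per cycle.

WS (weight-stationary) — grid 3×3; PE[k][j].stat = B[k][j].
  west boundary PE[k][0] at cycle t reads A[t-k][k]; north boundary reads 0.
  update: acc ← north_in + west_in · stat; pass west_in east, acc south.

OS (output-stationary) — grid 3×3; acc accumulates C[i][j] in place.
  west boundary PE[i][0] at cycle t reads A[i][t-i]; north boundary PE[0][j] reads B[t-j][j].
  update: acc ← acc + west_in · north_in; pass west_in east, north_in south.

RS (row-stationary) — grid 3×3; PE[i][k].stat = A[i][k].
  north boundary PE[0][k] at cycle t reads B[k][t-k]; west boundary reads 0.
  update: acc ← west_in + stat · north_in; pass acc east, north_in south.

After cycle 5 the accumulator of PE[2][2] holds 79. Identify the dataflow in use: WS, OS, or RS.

WS (3×3 grid), PE[2][2]:
  c0 r2c2: 0 / 0 / 0
  c1 r2c2: 0 / 0 / 0
  c2 r2c2: 0 / 0 / 0
  c3 r2c2: 0 / 0 / 0
  c4 r2c2: 137 / 5 / 137
  c5 r2c2: 142 / 8 / 142
OS (3×3 grid), PE[2][2]:
  c0 r2c2: 0 / 0 / 0
  c1 r2c2: 0 / 0 / 0
  c2 r2c2: 0 / 0 / 0
  c3 r2c2: 0 / 0 / 0
  c4 r2c2: 25 / 5 / 5
  c5 r2c2: 79 / 6 / 9
RS (3×3 grid), PE[2][2]:
  c0 r2c2: 0 / 0 / 0
  c1 r2c2: 0 / 0 / 0
  c2 r2c2: 0 / 0 / 0
  c3 r2c2: 0 / 0 / 0
  c4 r2c2: 36 / 36 / 5
  c5 r2c2: 70 / 70 / 2

dataflow = OS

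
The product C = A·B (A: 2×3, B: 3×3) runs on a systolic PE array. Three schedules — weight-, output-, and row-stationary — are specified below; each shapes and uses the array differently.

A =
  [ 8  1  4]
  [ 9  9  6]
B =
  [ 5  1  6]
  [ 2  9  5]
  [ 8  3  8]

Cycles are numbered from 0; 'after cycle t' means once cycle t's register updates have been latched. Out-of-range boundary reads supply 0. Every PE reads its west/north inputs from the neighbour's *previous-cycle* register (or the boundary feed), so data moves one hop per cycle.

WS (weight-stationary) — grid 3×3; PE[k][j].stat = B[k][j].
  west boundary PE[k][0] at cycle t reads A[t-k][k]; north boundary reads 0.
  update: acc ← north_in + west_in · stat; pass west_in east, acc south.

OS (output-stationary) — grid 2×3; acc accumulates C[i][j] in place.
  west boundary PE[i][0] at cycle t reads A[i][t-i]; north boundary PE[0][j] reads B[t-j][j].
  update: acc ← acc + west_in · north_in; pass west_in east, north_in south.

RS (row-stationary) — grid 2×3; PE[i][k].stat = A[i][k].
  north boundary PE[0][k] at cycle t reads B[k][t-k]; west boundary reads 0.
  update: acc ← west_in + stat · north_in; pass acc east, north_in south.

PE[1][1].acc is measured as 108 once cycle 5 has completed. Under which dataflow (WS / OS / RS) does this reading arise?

— WS: 3×3; PE[1][1] trace:
  @0  [1,1]  acc 0  |  →0  ↓0
  @1  [1,1]  acc 0  |  →0  ↓0
  @2  [1,1]  acc 17  |  →1  ↓17
  @3  [1,1]  acc 90  |  →9  ↓90
  @4  [1,1]  acc 0  |  →0  ↓0
  @5  [1,1]  acc 0  |  →0  ↓0
— OS: 2×3; PE[1][1] trace:
  @0  [1,1]  acc 0  |  →0  ↓0
  @1  [1,1]  acc 0  |  →0  ↓0
  @2  [1,1]  acc 9  |  →9  ↓1
  @3  [1,1]  acc 90  |  →9  ↓9
  @4  [1,1]  acc 108  |  →6  ↓3
  @5  [1,1]  acc 108  |  →0  ↓0
— RS: 2×3; PE[1][1] trace:
  @0  [1,1]  acc 0  |  →0  ↓0
  @1  [1,1]  acc 0  |  →0  ↓0
  @2  [1,1]  acc 63  |  →63  ↓2
  @3  [1,1]  acc 90  |  →90  ↓9
  @4  [1,1]  acc 99  |  →99  ↓5
  @5  [1,1]  acc 0  |  →0  ↓0

dataflow = OS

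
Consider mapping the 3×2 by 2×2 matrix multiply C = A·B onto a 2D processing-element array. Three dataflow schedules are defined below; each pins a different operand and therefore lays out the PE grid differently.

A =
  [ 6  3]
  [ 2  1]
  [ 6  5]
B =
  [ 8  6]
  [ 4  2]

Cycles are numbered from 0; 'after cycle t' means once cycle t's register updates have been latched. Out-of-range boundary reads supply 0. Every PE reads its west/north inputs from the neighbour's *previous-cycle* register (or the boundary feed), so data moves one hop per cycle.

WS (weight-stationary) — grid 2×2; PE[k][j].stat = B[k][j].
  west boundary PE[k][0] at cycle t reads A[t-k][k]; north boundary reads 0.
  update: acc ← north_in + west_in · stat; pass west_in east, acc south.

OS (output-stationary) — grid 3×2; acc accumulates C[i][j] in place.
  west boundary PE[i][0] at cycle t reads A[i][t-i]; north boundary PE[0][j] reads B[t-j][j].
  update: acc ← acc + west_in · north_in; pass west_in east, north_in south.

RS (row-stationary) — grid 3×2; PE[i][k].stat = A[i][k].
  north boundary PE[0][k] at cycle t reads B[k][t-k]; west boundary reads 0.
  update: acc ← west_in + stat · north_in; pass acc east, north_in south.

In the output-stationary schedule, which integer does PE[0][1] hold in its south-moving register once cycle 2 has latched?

register = 2

OS 3×2: PE[0][1] cycle-by-cycle (with neighbour feeds):
  @0  [0,0]  acc 48  |  →6  ↓8
  @0  [0,1]  acc 0  |  →0  ↓0
  @1  [0,0]  acc 60  |  →3  ↓4
  @1  [0,1]  acc 36  |  →6  ↓6
  @2  [0,0]  acc 60  |  →0  ↓0
  @2  [0,1]  acc 42  |  →3  ↓2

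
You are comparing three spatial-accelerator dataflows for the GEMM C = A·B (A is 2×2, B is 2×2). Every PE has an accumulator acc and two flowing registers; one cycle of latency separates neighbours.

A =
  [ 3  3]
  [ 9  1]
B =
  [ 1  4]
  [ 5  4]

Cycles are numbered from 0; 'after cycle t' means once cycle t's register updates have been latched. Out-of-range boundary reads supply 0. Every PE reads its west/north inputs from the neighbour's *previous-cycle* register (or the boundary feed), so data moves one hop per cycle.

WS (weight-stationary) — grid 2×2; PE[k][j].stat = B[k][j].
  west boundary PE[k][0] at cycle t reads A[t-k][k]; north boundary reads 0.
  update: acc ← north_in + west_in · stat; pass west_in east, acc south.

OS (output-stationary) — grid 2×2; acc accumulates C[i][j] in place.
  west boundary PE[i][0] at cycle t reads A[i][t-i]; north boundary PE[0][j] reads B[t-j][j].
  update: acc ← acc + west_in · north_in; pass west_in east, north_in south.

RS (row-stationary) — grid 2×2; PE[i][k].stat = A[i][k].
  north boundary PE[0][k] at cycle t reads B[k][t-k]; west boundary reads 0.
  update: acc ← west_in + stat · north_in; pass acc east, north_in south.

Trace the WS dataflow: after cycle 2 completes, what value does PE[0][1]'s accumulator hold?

PE[0][1].acc = 36

WS 2×2: PE[0][1] cycle-by-cycle (with neighbour feeds):
  c0 r0c0: 3 / 3 / 3
  c0 r0c1: 0 / 0 / 0
  c1 r0c0: 9 / 9 / 9
  c1 r0c1: 12 / 3 / 12
  c2 r0c0: 0 / 0 / 0
  c2 r0c1: 36 / 9 / 36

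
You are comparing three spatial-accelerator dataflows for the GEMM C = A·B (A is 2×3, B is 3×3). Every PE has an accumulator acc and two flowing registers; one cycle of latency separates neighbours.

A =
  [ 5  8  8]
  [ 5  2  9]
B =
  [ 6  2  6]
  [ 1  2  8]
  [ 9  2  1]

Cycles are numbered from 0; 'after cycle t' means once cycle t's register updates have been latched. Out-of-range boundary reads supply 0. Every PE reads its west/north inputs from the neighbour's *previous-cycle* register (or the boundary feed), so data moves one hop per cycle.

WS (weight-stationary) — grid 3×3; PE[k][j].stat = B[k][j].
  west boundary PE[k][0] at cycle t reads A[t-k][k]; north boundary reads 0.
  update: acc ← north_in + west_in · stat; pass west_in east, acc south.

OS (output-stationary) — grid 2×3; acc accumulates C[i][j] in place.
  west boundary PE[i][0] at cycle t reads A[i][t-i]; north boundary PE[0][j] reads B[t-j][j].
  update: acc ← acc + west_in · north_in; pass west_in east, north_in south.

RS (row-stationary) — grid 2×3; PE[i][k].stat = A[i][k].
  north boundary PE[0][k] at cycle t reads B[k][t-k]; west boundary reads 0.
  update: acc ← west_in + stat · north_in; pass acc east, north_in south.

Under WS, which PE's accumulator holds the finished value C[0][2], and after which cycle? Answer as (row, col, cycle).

(row, col, cycle) = (2, 2, 4)

WS: C[0][2] accumulates in PE[2][2]:
  @0  [2,2]  acc 0  |  →0  ↓0
  @1  [2,2]  acc 0  |  →0  ↓0
  @2  [2,2]  acc 0  |  →0  ↓0
  @3  [2,2]  acc 0  |  →0  ↓0
  @4  [2,2]  acc 102  |  →8  ↓102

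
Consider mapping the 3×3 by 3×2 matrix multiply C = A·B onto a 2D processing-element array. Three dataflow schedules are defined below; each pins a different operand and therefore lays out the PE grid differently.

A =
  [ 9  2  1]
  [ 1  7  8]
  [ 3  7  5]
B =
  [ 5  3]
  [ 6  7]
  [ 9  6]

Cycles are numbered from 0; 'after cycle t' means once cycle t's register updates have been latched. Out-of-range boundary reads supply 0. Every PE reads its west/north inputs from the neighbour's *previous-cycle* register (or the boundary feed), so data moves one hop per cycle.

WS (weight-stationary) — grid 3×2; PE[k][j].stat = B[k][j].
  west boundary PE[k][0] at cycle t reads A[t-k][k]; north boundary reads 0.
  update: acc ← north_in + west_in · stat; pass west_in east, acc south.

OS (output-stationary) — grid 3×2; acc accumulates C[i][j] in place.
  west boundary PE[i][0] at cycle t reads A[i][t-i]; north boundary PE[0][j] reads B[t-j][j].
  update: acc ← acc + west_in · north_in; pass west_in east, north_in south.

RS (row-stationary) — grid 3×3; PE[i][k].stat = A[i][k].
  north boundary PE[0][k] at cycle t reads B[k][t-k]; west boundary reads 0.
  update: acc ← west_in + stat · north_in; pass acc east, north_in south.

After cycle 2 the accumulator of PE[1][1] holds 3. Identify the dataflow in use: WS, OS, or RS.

dataflow = OS

WS [3×2] PE[1][1] across cycles:
  t=0 PE[1][1]: acc=0 h=0 v=0
  t=1 PE[1][1]: acc=0 h=0 v=0
  t=2 PE[1][1]: acc=41 h=2 v=41
OS [3×2] PE[1][1] across cycles:
  t=0 PE[1][1]: acc=0 h=0 v=0
  t=1 PE[1][1]: acc=0 h=0 v=0
  t=2 PE[1][1]: acc=3 h=1 v=3
RS [3×3] PE[1][1] across cycles:
  t=0 PE[1][1]: acc=0 h=0 v=0
  t=1 PE[1][1]: acc=0 h=0 v=0
  t=2 PE[1][1]: acc=47 h=47 v=6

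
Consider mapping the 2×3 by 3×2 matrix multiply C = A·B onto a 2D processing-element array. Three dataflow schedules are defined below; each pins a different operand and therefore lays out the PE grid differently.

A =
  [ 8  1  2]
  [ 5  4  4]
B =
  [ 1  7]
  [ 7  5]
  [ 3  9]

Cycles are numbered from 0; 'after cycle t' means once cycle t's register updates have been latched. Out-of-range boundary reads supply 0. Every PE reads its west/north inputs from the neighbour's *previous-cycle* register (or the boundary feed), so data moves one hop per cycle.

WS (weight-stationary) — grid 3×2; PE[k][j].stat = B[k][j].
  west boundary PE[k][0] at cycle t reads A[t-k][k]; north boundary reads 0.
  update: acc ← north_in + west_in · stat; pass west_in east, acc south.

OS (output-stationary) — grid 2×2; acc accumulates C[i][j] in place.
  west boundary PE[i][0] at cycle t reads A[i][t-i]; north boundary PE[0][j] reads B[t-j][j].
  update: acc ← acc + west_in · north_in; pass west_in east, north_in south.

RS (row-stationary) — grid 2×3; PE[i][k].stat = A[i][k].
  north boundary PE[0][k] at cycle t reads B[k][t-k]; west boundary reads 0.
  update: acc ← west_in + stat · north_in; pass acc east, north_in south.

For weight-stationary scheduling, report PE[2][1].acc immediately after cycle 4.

WS 3×2: PE[2][1] cycle-by-cycle (with neighbour feeds):
  [0] (1,1) acc=0 (h:0 v:0)
  [0] (2,0) acc=0 (h:0 v:0)
  [0] (2,1) acc=0 (h:0 v:0)
  [1] (1,1) acc=0 (h:0 v:0)
  [1] (2,0) acc=0 (h:0 v:0)
  [1] (2,1) acc=0 (h:0 v:0)
  [2] (1,1) acc=61 (h:1 v:61)
  [2] (2,0) acc=21 (h:2 v:21)
  [2] (2,1) acc=0 (h:0 v:0)
  [3] (1,1) acc=55 (h:4 v:55)
  [3] (2,0) acc=45 (h:4 v:45)
  [3] (2,1) acc=79 (h:2 v:79)
  [4] (1,1) acc=0 (h:0 v:0)
  [4] (2,0) acc=0 (h:0 v:0)
  [4] (2,1) acc=91 (h:4 v:91)

PE[2][1].acc = 91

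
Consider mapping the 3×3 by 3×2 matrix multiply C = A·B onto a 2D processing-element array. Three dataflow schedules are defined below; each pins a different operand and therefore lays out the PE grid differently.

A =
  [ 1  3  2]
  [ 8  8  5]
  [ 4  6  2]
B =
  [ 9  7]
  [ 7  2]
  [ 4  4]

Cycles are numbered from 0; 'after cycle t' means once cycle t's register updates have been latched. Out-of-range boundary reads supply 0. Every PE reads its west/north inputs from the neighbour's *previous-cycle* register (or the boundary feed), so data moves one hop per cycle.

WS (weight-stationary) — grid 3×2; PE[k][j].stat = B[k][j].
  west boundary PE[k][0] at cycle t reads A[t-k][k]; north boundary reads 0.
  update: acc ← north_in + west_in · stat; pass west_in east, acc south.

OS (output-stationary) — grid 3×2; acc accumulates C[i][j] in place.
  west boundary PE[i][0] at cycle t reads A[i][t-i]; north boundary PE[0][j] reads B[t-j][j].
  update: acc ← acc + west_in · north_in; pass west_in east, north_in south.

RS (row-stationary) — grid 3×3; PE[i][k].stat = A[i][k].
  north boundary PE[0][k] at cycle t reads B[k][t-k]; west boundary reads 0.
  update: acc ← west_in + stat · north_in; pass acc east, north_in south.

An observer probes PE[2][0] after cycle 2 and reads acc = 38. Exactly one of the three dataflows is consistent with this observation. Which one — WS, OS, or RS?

WS (3×2 grid), PE[2][0]:
  cycle 0: PE[2][0] → acc 0, east 0, south 0
  cycle 1: PE[2][0] → acc 0, east 0, south 0
  cycle 2: PE[2][0] → acc 38, east 2, south 38
OS (3×2 grid), PE[2][0]:
  cycle 0: PE[2][0] → acc 0, east 0, south 0
  cycle 1: PE[2][0] → acc 0, east 0, south 0
  cycle 2: PE[2][0] → acc 36, east 4, south 9
RS (3×3 grid), PE[2][0]:
  cycle 0: PE[2][0] → acc 0, east 0, south 0
  cycle 1: PE[2][0] → acc 0, east 0, south 0
  cycle 2: PE[2][0] → acc 36, east 36, south 9

dataflow = WS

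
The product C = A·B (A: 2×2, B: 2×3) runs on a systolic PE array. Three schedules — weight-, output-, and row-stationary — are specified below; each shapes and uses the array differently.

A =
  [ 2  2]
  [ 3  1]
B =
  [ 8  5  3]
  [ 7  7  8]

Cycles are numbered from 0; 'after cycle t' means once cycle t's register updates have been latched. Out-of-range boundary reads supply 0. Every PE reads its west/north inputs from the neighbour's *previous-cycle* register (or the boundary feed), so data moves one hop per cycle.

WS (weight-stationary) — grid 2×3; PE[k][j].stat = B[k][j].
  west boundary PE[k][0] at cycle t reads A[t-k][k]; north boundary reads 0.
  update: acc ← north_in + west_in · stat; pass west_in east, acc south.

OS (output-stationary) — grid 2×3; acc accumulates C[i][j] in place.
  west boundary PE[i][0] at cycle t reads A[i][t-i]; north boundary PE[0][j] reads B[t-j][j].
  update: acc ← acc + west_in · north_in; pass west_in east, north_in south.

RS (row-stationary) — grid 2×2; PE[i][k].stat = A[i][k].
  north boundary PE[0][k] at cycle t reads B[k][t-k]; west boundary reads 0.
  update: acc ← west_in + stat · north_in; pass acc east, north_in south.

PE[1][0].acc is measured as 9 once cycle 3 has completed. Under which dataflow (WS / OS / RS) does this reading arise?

dataflow = RS

WS [2×3] PE[1][0] across cycles:
  [0] (1,0) acc=0 (h:0 v:0)
  [1] (1,0) acc=30 (h:2 v:30)
  [2] (1,0) acc=31 (h:1 v:31)
  [3] (1,0) acc=0 (h:0 v:0)
OS [2×3] PE[1][0] across cycles:
  [0] (1,0) acc=0 (h:0 v:0)
  [1] (1,0) acc=24 (h:3 v:8)
  [2] (1,0) acc=31 (h:1 v:7)
  [3] (1,0) acc=31 (h:0 v:0)
RS [2×2] PE[1][0] across cycles:
  [0] (1,0) acc=0 (h:0 v:0)
  [1] (1,0) acc=24 (h:24 v:8)
  [2] (1,0) acc=15 (h:15 v:5)
  [3] (1,0) acc=9 (h:9 v:3)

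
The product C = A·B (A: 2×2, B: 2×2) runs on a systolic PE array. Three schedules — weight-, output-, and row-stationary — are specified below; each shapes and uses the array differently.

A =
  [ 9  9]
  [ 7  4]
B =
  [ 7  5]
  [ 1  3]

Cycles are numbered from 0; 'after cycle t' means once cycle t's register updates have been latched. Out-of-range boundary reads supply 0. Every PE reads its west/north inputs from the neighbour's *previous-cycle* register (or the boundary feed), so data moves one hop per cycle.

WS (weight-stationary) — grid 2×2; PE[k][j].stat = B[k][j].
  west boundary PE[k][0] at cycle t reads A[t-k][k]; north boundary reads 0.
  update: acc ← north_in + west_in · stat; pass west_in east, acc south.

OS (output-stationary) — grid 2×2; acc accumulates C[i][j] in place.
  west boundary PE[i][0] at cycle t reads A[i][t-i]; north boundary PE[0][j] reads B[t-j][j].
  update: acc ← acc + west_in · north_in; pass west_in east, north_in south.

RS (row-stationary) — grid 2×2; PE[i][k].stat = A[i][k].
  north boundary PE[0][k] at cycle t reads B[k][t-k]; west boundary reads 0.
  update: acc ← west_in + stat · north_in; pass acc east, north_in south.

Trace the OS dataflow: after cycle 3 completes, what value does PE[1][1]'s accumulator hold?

OS on a 2×2 grid — tracing PE[1][1] and its feeders:
  0: (0,1).acc=0  regs=<0,0>
  0: (1,0).acc=0  regs=<0,0>
  0: (1,1).acc=0  regs=<0,0>
  1: (0,1).acc=45  regs=<9,5>
  1: (1,0).acc=49  regs=<7,7>
  1: (1,1).acc=0  regs=<0,0>
  2: (0,1).acc=72  regs=<9,3>
  2: (1,0).acc=53  regs=<4,1>
  2: (1,1).acc=35  regs=<7,5>
  3: (0,1).acc=72  regs=<0,0>
  3: (1,0).acc=53  regs=<0,0>
  3: (1,1).acc=47  regs=<4,3>

PE[1][1].acc = 47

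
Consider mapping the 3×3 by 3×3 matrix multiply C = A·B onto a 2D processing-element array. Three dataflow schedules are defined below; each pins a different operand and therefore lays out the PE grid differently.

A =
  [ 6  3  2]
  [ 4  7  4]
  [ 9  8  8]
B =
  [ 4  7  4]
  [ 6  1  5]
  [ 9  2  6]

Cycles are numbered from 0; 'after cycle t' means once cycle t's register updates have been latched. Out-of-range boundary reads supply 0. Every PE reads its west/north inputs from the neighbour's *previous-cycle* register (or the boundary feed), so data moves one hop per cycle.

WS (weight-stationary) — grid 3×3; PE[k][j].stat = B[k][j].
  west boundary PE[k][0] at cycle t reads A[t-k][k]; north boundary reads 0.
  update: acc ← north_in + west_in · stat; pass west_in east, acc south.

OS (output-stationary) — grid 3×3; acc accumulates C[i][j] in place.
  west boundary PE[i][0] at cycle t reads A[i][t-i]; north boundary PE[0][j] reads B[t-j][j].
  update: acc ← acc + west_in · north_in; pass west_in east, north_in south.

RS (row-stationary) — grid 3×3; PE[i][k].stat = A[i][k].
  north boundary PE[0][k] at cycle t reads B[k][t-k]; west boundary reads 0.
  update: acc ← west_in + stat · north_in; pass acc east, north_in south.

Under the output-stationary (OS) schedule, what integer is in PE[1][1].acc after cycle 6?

PE[1][1].acc = 43

OS 3×3: PE[1][1] cycle-by-cycle (with neighbour feeds):
  0: (0,1).acc=0  regs=<0,0>
  0: (1,0).acc=0  regs=<0,0>
  0: (1,1).acc=0  regs=<0,0>
  1: (0,1).acc=42  regs=<6,7>
  1: (1,0).acc=16  regs=<4,4>
  1: (1,1).acc=0  regs=<0,0>
  2: (0,1).acc=45  regs=<3,1>
  2: (1,0).acc=58  regs=<7,6>
  2: (1,1).acc=28  regs=<4,7>
  3: (0,1).acc=49  regs=<2,2>
  3: (1,0).acc=94  regs=<4,9>
  3: (1,1).acc=35  regs=<7,1>
  4: (0,1).acc=49  regs=<0,0>
  4: (1,0).acc=94  regs=<0,0>
  4: (1,1).acc=43  regs=<4,2>
  5: (0,1).acc=49  regs=<0,0>
  5: (1,0).acc=94  regs=<0,0>
  5: (1,1).acc=43  regs=<0,0>
  6: (0,1).acc=49  regs=<0,0>
  6: (1,0).acc=94  regs=<0,0>
  6: (1,1).acc=43  regs=<0,0>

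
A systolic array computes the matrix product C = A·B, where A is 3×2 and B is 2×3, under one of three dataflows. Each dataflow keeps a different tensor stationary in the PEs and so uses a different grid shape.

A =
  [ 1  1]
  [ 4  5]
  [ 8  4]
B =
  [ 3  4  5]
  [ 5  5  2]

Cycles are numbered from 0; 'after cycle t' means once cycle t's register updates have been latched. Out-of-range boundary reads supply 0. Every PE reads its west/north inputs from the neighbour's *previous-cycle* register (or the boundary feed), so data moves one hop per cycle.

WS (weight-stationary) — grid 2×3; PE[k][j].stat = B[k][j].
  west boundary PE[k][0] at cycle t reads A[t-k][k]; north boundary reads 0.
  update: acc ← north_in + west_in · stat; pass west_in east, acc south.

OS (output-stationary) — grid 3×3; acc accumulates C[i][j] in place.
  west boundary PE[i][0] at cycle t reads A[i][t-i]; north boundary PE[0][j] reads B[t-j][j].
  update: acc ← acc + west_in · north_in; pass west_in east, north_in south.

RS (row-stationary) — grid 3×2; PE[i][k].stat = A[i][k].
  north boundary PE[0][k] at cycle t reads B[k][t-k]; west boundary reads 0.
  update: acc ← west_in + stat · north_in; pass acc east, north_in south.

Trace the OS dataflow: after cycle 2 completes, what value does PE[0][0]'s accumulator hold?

PE[0][0].acc = 8

OS on a 3×3 grid — tracing PE[0][0] and its feeders:
  step 0 · PE0,0: acc=3; fwd→1 fwd↓3
  step 1 · PE0,0: acc=8; fwd→1 fwd↓5
  step 2 · PE0,0: acc=8; fwd→0 fwd↓0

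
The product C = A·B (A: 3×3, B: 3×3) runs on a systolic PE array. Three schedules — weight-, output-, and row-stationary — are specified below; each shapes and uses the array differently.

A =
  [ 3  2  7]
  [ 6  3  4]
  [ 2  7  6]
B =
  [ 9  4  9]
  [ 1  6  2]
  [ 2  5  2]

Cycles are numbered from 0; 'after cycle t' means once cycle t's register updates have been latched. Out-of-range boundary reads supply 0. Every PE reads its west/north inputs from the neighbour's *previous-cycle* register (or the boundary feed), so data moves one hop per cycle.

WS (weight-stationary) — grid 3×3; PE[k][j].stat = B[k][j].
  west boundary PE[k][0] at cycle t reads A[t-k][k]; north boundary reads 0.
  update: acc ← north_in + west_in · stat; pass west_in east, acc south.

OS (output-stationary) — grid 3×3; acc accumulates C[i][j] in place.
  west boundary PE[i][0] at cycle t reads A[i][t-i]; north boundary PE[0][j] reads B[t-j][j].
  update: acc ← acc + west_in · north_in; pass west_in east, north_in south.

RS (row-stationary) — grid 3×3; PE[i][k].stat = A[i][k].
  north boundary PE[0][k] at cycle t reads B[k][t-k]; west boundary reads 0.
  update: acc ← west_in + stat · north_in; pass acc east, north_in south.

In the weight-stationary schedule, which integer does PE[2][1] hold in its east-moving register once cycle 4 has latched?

register = 4

WS on a 3×3 grid — tracing PE[2][1] and its feeders:
  c0 r1c1: 0 / 0 / 0
  c0 r2c0: 0 / 0 / 0
  c0 r2c1: 0 / 0 / 0
  c1 r1c1: 0 / 0 / 0
  c1 r2c0: 0 / 0 / 0
  c1 r2c1: 0 / 0 / 0
  c2 r1c1: 24 / 2 / 24
  c2 r2c0: 43 / 7 / 43
  c2 r2c1: 0 / 0 / 0
  c3 r1c1: 42 / 3 / 42
  c3 r2c0: 65 / 4 / 65
  c3 r2c1: 59 / 7 / 59
  c4 r1c1: 50 / 7 / 50
  c4 r2c0: 37 / 6 / 37
  c4 r2c1: 62 / 4 / 62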